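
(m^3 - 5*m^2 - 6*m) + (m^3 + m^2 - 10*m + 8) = 2*m^3 - 4*m^2 - 16*m + 8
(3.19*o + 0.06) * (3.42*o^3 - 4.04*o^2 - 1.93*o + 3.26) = 10.9098*o^4 - 12.6824*o^3 - 6.3991*o^2 + 10.2836*o + 0.1956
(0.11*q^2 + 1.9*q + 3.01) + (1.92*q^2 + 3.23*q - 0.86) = 2.03*q^2 + 5.13*q + 2.15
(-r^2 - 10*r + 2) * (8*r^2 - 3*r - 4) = -8*r^4 - 77*r^3 + 50*r^2 + 34*r - 8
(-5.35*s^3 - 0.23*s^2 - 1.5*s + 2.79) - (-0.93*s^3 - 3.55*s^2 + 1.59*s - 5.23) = -4.42*s^3 + 3.32*s^2 - 3.09*s + 8.02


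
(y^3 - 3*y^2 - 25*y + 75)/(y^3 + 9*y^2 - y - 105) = (y - 5)/(y + 7)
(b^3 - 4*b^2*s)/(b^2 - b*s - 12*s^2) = b^2/(b + 3*s)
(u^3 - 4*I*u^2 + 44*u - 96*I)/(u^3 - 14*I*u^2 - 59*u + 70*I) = (u^2 - 2*I*u + 48)/(u^2 - 12*I*u - 35)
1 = 1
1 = 1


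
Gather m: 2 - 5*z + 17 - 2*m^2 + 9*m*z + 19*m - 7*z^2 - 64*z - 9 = -2*m^2 + m*(9*z + 19) - 7*z^2 - 69*z + 10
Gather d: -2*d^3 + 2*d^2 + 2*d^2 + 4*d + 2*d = -2*d^3 + 4*d^2 + 6*d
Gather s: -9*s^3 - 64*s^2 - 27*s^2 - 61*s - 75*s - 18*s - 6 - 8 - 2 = -9*s^3 - 91*s^2 - 154*s - 16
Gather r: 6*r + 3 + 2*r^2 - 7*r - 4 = 2*r^2 - r - 1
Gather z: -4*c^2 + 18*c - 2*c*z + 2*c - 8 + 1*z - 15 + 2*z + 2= -4*c^2 + 20*c + z*(3 - 2*c) - 21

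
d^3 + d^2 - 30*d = d*(d - 5)*(d + 6)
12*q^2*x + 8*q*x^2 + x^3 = x*(2*q + x)*(6*q + x)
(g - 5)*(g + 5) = g^2 - 25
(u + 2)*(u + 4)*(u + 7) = u^3 + 13*u^2 + 50*u + 56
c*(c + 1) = c^2 + c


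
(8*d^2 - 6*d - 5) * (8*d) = 64*d^3 - 48*d^2 - 40*d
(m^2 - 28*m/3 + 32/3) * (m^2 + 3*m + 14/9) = m^4 - 19*m^3/3 - 142*m^2/9 + 472*m/27 + 448/27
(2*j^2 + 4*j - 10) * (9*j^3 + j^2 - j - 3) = 18*j^5 + 38*j^4 - 88*j^3 - 20*j^2 - 2*j + 30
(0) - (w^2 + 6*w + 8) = -w^2 - 6*w - 8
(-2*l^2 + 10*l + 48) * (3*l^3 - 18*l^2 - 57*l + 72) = -6*l^5 + 66*l^4 + 78*l^3 - 1578*l^2 - 2016*l + 3456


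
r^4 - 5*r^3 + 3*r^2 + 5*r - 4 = (r - 4)*(r - 1)^2*(r + 1)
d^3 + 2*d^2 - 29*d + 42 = (d - 3)*(d - 2)*(d + 7)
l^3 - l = l*(l - 1)*(l + 1)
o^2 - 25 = (o - 5)*(o + 5)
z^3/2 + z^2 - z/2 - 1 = (z/2 + 1)*(z - 1)*(z + 1)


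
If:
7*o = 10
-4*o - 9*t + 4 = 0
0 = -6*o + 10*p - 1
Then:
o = 10/7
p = 67/70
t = -4/21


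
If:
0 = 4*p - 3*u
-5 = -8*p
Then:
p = 5/8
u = 5/6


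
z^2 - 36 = (z - 6)*(z + 6)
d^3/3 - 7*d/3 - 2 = (d/3 + 1/3)*(d - 3)*(d + 2)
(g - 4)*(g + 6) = g^2 + 2*g - 24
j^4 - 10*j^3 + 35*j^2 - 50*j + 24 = (j - 4)*(j - 3)*(j - 2)*(j - 1)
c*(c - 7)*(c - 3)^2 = c^4 - 13*c^3 + 51*c^2 - 63*c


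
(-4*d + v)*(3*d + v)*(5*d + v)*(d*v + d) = -60*d^4*v - 60*d^4 - 17*d^3*v^2 - 17*d^3*v + 4*d^2*v^3 + 4*d^2*v^2 + d*v^4 + d*v^3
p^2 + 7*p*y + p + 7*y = (p + 1)*(p + 7*y)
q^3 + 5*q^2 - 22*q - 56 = (q - 4)*(q + 2)*(q + 7)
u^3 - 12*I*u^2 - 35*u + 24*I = (u - 8*I)*(u - 3*I)*(u - I)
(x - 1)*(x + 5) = x^2 + 4*x - 5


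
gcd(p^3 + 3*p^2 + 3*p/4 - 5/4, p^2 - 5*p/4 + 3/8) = p - 1/2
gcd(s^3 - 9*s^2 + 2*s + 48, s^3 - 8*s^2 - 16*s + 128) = s - 8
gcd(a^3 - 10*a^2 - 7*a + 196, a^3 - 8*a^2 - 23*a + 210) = a - 7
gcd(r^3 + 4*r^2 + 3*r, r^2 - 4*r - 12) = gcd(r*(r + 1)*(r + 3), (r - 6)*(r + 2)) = 1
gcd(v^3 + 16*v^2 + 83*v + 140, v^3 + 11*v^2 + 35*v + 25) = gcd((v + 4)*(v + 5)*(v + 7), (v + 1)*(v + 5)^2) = v + 5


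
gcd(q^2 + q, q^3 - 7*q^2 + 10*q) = q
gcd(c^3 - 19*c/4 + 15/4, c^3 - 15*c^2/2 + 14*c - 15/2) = c^2 - 5*c/2 + 3/2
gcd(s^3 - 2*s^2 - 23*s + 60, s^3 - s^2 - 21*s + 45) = s^2 + 2*s - 15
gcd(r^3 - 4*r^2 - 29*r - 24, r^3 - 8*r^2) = r - 8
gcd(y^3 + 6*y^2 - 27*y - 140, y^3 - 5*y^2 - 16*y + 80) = y^2 - y - 20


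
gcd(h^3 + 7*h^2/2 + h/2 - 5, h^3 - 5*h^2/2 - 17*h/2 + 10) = h^2 + 3*h/2 - 5/2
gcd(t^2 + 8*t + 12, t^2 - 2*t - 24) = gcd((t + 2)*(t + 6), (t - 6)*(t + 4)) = 1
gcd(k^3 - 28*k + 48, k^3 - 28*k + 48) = k^3 - 28*k + 48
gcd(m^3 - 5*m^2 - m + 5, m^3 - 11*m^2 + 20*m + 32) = m + 1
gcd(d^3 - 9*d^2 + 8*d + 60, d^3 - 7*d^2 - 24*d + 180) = d - 6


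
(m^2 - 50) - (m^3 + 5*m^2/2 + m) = -m^3 - 3*m^2/2 - m - 50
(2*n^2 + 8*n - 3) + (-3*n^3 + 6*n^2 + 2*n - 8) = -3*n^3 + 8*n^2 + 10*n - 11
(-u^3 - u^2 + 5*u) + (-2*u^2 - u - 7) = -u^3 - 3*u^2 + 4*u - 7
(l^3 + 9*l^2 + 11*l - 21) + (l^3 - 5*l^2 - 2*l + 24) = 2*l^3 + 4*l^2 + 9*l + 3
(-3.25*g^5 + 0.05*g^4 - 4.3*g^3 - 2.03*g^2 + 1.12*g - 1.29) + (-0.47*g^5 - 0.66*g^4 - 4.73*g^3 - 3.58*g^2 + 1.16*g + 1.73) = -3.72*g^5 - 0.61*g^4 - 9.03*g^3 - 5.61*g^2 + 2.28*g + 0.44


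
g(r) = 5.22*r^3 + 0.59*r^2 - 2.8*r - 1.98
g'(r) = 15.66*r^2 + 1.18*r - 2.8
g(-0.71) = -1.56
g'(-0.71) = 4.26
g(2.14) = 45.89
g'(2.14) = 71.44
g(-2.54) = -76.60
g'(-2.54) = 95.23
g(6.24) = 1271.83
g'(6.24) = 614.33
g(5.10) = 691.52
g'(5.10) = 410.53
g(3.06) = 144.54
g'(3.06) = 147.44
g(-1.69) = -20.76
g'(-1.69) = 39.93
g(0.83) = -0.91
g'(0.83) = 8.97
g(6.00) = 1129.98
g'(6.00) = 568.04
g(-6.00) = -1091.46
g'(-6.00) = 553.88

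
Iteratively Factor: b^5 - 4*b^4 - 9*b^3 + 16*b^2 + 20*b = (b + 2)*(b^4 - 6*b^3 + 3*b^2 + 10*b) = b*(b + 2)*(b^3 - 6*b^2 + 3*b + 10) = b*(b - 5)*(b + 2)*(b^2 - b - 2) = b*(b - 5)*(b + 1)*(b + 2)*(b - 2)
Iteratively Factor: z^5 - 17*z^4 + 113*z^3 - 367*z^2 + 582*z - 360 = (z - 4)*(z^4 - 13*z^3 + 61*z^2 - 123*z + 90) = (z - 4)*(z - 3)*(z^3 - 10*z^2 + 31*z - 30) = (z - 4)*(z - 3)*(z - 2)*(z^2 - 8*z + 15) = (z - 4)*(z - 3)^2*(z - 2)*(z - 5)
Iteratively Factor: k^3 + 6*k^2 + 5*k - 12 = (k + 4)*(k^2 + 2*k - 3) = (k + 3)*(k + 4)*(k - 1)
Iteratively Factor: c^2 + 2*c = (c + 2)*(c)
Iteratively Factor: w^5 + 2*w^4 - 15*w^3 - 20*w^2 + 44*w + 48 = (w + 2)*(w^4 - 15*w^2 + 10*w + 24) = (w + 1)*(w + 2)*(w^3 - w^2 - 14*w + 24) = (w + 1)*(w + 2)*(w + 4)*(w^2 - 5*w + 6) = (w - 3)*(w + 1)*(w + 2)*(w + 4)*(w - 2)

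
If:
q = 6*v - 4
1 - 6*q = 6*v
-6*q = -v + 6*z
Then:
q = -3/7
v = 25/42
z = 19/36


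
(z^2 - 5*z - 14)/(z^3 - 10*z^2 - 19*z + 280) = (z + 2)/(z^2 - 3*z - 40)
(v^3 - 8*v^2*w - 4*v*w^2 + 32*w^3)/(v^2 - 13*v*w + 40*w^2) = (v^2 - 4*w^2)/(v - 5*w)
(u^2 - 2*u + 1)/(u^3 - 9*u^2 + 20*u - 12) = (u - 1)/(u^2 - 8*u + 12)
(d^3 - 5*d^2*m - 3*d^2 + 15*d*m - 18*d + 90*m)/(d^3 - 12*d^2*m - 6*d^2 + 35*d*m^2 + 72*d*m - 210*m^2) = (d + 3)/(d - 7*m)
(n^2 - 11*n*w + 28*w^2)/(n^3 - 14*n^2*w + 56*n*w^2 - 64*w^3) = (n - 7*w)/(n^2 - 10*n*w + 16*w^2)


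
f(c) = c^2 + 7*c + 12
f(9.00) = 156.00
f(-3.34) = -0.22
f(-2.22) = 1.39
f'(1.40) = 9.80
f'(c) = 2*c + 7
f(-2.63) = 0.51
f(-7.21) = 13.51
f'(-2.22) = 2.56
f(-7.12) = 12.85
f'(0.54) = 8.08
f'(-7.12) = -7.24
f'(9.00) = 25.00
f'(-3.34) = 0.32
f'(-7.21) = -7.42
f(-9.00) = 30.00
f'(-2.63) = 1.74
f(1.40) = 23.76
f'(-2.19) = 2.62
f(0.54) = 16.07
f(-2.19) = 1.47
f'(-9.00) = -11.00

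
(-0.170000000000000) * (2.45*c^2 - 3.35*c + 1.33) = -0.4165*c^2 + 0.5695*c - 0.2261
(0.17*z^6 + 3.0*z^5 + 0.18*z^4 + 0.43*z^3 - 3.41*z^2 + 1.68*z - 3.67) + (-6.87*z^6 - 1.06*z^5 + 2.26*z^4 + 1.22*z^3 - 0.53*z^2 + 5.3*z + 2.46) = -6.7*z^6 + 1.94*z^5 + 2.44*z^4 + 1.65*z^3 - 3.94*z^2 + 6.98*z - 1.21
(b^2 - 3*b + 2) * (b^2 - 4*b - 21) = b^4 - 7*b^3 - 7*b^2 + 55*b - 42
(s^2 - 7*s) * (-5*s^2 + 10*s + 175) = -5*s^4 + 45*s^3 + 105*s^2 - 1225*s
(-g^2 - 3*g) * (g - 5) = -g^3 + 2*g^2 + 15*g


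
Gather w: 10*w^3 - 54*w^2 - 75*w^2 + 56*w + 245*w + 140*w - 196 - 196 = 10*w^3 - 129*w^2 + 441*w - 392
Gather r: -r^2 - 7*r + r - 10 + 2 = -r^2 - 6*r - 8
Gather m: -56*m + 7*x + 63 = -56*m + 7*x + 63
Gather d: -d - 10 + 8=-d - 2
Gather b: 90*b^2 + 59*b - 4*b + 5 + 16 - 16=90*b^2 + 55*b + 5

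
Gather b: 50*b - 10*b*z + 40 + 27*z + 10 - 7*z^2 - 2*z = b*(50 - 10*z) - 7*z^2 + 25*z + 50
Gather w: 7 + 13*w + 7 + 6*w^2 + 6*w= 6*w^2 + 19*w + 14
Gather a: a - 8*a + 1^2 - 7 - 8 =-7*a - 14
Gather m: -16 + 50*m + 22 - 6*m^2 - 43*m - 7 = -6*m^2 + 7*m - 1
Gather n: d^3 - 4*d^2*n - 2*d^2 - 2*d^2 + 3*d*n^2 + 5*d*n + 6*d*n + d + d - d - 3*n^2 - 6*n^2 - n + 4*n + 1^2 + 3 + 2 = d^3 - 4*d^2 + d + n^2*(3*d - 9) + n*(-4*d^2 + 11*d + 3) + 6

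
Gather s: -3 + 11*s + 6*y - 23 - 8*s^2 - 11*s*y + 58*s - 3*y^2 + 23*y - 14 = -8*s^2 + s*(69 - 11*y) - 3*y^2 + 29*y - 40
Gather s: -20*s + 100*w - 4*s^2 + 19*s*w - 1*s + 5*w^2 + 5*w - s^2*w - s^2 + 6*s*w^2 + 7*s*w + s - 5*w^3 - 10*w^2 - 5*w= s^2*(-w - 5) + s*(6*w^2 + 26*w - 20) - 5*w^3 - 5*w^2 + 100*w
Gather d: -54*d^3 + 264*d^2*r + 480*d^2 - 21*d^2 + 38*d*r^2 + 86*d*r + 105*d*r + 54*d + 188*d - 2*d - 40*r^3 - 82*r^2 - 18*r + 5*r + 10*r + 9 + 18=-54*d^3 + d^2*(264*r + 459) + d*(38*r^2 + 191*r + 240) - 40*r^3 - 82*r^2 - 3*r + 27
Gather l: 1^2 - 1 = 0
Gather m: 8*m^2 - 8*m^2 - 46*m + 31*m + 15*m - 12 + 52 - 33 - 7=0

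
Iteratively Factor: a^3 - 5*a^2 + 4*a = (a - 1)*(a^2 - 4*a) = (a - 4)*(a - 1)*(a)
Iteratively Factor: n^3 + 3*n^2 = (n)*(n^2 + 3*n) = n*(n + 3)*(n)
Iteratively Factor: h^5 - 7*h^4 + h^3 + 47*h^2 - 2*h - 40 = (h - 4)*(h^4 - 3*h^3 - 11*h^2 + 3*h + 10) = (h - 4)*(h - 1)*(h^3 - 2*h^2 - 13*h - 10) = (h - 5)*(h - 4)*(h - 1)*(h^2 + 3*h + 2) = (h - 5)*(h - 4)*(h - 1)*(h + 2)*(h + 1)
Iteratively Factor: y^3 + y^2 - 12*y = (y + 4)*(y^2 - 3*y) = (y - 3)*(y + 4)*(y)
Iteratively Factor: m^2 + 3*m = (m)*(m + 3)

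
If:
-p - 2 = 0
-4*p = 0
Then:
No Solution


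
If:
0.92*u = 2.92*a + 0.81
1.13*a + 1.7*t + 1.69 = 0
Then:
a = 0.315068493150685*u - 0.277397260273973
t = -0.209427880741338*u - 0.809730056406124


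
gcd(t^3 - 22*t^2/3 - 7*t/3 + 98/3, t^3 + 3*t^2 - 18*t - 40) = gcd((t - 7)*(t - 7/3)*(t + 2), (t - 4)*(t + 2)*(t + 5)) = t + 2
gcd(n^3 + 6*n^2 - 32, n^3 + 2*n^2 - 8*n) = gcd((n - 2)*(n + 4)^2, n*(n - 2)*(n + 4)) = n^2 + 2*n - 8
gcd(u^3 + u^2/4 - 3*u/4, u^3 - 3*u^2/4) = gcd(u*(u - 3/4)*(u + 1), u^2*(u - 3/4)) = u^2 - 3*u/4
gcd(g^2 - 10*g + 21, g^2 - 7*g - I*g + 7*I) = g - 7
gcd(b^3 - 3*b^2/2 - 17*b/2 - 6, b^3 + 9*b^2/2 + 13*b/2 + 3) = b^2 + 5*b/2 + 3/2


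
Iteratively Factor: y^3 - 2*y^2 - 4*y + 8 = (y - 2)*(y^2 - 4) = (y - 2)^2*(y + 2)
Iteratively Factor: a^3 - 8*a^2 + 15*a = (a - 3)*(a^2 - 5*a) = a*(a - 3)*(a - 5)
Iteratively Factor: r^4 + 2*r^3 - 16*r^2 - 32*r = (r + 4)*(r^3 - 2*r^2 - 8*r) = (r - 4)*(r + 4)*(r^2 + 2*r) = (r - 4)*(r + 2)*(r + 4)*(r)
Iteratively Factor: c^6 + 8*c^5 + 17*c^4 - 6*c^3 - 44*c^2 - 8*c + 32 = (c + 2)*(c^5 + 6*c^4 + 5*c^3 - 16*c^2 - 12*c + 16) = (c + 2)^2*(c^4 + 4*c^3 - 3*c^2 - 10*c + 8) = (c + 2)^3*(c^3 + 2*c^2 - 7*c + 4) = (c - 1)*(c + 2)^3*(c^2 + 3*c - 4) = (c - 1)^2*(c + 2)^3*(c + 4)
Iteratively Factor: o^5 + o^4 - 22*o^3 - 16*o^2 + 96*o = (o + 4)*(o^4 - 3*o^3 - 10*o^2 + 24*o) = (o - 2)*(o + 4)*(o^3 - o^2 - 12*o) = (o - 4)*(o - 2)*(o + 4)*(o^2 + 3*o) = o*(o - 4)*(o - 2)*(o + 4)*(o + 3)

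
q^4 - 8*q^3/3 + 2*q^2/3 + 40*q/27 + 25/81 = (q - 5/3)^2*(q + 1/3)^2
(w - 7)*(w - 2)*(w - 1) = w^3 - 10*w^2 + 23*w - 14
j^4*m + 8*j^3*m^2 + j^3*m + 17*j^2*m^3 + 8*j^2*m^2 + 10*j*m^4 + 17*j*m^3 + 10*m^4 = (j + m)*(j + 2*m)*(j + 5*m)*(j*m + m)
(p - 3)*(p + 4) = p^2 + p - 12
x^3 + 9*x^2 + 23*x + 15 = (x + 1)*(x + 3)*(x + 5)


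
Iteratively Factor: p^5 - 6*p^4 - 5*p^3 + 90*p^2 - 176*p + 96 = (p - 1)*(p^4 - 5*p^3 - 10*p^2 + 80*p - 96) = (p - 3)*(p - 1)*(p^3 - 2*p^2 - 16*p + 32) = (p - 4)*(p - 3)*(p - 1)*(p^2 + 2*p - 8) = (p - 4)*(p - 3)*(p - 2)*(p - 1)*(p + 4)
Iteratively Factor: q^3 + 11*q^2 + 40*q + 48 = (q + 4)*(q^2 + 7*q + 12) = (q + 3)*(q + 4)*(q + 4)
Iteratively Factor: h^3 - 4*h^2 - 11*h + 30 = (h - 5)*(h^2 + h - 6) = (h - 5)*(h + 3)*(h - 2)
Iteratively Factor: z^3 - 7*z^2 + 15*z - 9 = (z - 1)*(z^2 - 6*z + 9) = (z - 3)*(z - 1)*(z - 3)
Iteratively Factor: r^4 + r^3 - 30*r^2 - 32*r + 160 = (r - 2)*(r^3 + 3*r^2 - 24*r - 80) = (r - 5)*(r - 2)*(r^2 + 8*r + 16) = (r - 5)*(r - 2)*(r + 4)*(r + 4)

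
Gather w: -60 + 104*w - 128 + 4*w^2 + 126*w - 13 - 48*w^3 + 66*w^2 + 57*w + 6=-48*w^3 + 70*w^2 + 287*w - 195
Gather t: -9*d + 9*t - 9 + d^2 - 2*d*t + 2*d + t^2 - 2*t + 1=d^2 - 7*d + t^2 + t*(7 - 2*d) - 8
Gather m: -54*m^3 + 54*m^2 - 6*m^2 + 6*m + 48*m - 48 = -54*m^3 + 48*m^2 + 54*m - 48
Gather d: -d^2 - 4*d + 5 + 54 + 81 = -d^2 - 4*d + 140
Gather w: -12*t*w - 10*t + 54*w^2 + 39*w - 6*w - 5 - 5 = -10*t + 54*w^2 + w*(33 - 12*t) - 10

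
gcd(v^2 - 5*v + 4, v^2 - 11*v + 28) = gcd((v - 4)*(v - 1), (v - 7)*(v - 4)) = v - 4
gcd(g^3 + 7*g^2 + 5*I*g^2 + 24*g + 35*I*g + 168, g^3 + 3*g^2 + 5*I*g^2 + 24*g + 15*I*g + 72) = g^2 + 5*I*g + 24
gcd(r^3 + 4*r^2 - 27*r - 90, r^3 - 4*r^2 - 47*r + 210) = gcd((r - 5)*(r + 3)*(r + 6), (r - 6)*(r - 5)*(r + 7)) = r - 5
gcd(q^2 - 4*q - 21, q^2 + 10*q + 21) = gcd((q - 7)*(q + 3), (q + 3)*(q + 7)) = q + 3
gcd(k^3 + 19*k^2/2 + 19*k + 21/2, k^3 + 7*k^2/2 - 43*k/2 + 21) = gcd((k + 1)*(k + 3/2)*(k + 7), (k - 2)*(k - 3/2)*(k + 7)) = k + 7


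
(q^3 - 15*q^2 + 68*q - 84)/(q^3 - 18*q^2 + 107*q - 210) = (q - 2)/(q - 5)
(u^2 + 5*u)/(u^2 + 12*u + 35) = u/(u + 7)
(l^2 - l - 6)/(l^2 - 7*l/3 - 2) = 3*(l + 2)/(3*l + 2)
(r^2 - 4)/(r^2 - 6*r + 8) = (r + 2)/(r - 4)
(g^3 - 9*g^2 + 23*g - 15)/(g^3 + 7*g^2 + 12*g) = (g^3 - 9*g^2 + 23*g - 15)/(g*(g^2 + 7*g + 12))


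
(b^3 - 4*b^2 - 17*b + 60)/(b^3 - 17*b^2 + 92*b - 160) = (b^2 + b - 12)/(b^2 - 12*b + 32)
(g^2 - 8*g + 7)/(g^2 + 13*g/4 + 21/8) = 8*(g^2 - 8*g + 7)/(8*g^2 + 26*g + 21)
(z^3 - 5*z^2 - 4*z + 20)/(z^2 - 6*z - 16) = (z^2 - 7*z + 10)/(z - 8)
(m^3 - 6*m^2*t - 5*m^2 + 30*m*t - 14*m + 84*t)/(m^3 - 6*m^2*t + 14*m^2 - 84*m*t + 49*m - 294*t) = (m^2 - 5*m - 14)/(m^2 + 14*m + 49)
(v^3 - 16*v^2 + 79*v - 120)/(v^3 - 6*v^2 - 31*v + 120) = (v - 5)/(v + 5)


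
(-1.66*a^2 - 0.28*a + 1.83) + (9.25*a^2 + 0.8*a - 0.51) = 7.59*a^2 + 0.52*a + 1.32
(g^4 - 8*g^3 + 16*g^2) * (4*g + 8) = 4*g^5 - 24*g^4 + 128*g^2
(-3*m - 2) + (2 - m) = -4*m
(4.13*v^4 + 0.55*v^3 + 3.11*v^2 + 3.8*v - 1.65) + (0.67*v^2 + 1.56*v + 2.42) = 4.13*v^4 + 0.55*v^3 + 3.78*v^2 + 5.36*v + 0.77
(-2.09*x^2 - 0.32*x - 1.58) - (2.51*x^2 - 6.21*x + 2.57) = -4.6*x^2 + 5.89*x - 4.15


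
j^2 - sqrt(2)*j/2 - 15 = (j - 3*sqrt(2))*(j + 5*sqrt(2)/2)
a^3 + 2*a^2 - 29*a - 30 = (a - 5)*(a + 1)*(a + 6)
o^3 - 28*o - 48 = (o - 6)*(o + 2)*(o + 4)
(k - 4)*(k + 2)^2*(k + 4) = k^4 + 4*k^3 - 12*k^2 - 64*k - 64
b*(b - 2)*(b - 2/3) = b^3 - 8*b^2/3 + 4*b/3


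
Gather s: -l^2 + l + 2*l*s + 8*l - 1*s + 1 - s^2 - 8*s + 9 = -l^2 + 9*l - s^2 + s*(2*l - 9) + 10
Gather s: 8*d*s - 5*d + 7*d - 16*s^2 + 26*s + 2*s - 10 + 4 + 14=2*d - 16*s^2 + s*(8*d + 28) + 8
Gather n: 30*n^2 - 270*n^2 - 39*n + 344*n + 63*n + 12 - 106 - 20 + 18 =-240*n^2 + 368*n - 96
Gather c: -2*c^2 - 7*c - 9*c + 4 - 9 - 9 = -2*c^2 - 16*c - 14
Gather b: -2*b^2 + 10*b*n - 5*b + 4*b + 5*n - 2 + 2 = -2*b^2 + b*(10*n - 1) + 5*n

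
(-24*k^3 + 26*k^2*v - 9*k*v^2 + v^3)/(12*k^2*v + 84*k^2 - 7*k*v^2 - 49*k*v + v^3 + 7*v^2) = (-2*k + v)/(v + 7)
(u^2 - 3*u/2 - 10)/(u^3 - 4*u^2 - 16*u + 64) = (u + 5/2)/(u^2 - 16)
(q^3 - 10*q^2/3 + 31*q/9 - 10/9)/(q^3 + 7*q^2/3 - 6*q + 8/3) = (q - 5/3)/(q + 4)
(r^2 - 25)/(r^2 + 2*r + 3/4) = 4*(r^2 - 25)/(4*r^2 + 8*r + 3)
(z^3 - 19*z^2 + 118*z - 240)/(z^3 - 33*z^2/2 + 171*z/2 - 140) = 2*(z - 6)/(2*z - 7)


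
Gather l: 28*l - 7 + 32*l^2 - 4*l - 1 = 32*l^2 + 24*l - 8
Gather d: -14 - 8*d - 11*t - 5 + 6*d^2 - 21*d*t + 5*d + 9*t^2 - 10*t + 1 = 6*d^2 + d*(-21*t - 3) + 9*t^2 - 21*t - 18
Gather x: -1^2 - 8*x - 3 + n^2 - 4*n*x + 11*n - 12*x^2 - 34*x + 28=n^2 + 11*n - 12*x^2 + x*(-4*n - 42) + 24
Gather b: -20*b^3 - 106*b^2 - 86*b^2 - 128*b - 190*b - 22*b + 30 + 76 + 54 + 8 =-20*b^3 - 192*b^2 - 340*b + 168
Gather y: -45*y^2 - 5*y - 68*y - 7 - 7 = -45*y^2 - 73*y - 14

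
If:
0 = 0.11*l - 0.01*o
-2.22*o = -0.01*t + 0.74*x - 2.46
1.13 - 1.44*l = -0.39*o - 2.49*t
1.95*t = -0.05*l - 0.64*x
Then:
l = 0.05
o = 0.58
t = -0.51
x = 1.56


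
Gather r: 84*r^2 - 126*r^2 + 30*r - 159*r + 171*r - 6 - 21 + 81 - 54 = -42*r^2 + 42*r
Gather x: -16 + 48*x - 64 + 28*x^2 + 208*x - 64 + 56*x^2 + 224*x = 84*x^2 + 480*x - 144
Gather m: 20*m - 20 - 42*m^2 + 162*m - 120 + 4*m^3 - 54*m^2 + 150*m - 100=4*m^3 - 96*m^2 + 332*m - 240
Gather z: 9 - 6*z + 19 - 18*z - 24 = 4 - 24*z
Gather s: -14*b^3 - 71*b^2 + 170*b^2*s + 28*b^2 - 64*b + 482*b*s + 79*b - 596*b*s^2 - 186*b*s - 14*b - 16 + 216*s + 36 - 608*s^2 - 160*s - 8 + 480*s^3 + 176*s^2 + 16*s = -14*b^3 - 43*b^2 + b + 480*s^3 + s^2*(-596*b - 432) + s*(170*b^2 + 296*b + 72) + 12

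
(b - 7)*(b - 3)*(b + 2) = b^3 - 8*b^2 + b + 42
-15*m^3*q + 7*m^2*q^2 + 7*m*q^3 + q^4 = q*(-m + q)*(3*m + q)*(5*m + q)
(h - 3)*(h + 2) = h^2 - h - 6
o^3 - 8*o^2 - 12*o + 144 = (o - 6)^2*(o + 4)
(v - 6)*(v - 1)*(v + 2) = v^3 - 5*v^2 - 8*v + 12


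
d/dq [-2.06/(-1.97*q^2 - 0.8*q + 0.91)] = (-8.1164*q - 1.648)/(1.97*q^2 + 0.8*q - 0.91)^2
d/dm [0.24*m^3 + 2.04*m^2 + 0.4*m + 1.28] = 0.72*m^2 + 4.08*m + 0.4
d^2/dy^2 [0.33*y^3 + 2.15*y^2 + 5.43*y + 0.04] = 1.98*y + 4.3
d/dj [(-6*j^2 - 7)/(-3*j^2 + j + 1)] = (-6*j^2 - 54*j + 7)/(9*j^4 - 6*j^3 - 5*j^2 + 2*j + 1)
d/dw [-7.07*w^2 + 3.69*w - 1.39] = 3.69 - 14.14*w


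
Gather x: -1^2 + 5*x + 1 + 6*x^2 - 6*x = 6*x^2 - x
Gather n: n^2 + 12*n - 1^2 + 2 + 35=n^2 + 12*n + 36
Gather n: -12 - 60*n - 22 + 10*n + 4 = -50*n - 30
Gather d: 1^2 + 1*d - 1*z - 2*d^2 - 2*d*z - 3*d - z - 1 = -2*d^2 + d*(-2*z - 2) - 2*z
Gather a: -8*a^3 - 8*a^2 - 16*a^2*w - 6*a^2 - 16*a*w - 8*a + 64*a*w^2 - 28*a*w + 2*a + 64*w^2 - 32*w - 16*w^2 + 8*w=-8*a^3 + a^2*(-16*w - 14) + a*(64*w^2 - 44*w - 6) + 48*w^2 - 24*w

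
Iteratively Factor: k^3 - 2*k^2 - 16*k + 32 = (k - 2)*(k^2 - 16) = (k - 2)*(k + 4)*(k - 4)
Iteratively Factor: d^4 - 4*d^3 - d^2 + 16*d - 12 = (d + 2)*(d^3 - 6*d^2 + 11*d - 6) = (d - 3)*(d + 2)*(d^2 - 3*d + 2) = (d - 3)*(d - 1)*(d + 2)*(d - 2)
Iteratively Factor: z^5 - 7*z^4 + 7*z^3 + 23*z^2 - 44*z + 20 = (z - 2)*(z^4 - 5*z^3 - 3*z^2 + 17*z - 10) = (z - 5)*(z - 2)*(z^3 - 3*z + 2) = (z - 5)*(z - 2)*(z + 2)*(z^2 - 2*z + 1) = (z - 5)*(z - 2)*(z - 1)*(z + 2)*(z - 1)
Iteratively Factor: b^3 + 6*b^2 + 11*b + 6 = (b + 3)*(b^2 + 3*b + 2) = (b + 2)*(b + 3)*(b + 1)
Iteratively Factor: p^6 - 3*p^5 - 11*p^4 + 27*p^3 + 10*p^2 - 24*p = (p - 2)*(p^5 - p^4 - 13*p^3 + p^2 + 12*p) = (p - 2)*(p + 3)*(p^4 - 4*p^3 - p^2 + 4*p) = (p - 4)*(p - 2)*(p + 3)*(p^3 - p) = (p - 4)*(p - 2)*(p - 1)*(p + 3)*(p^2 + p) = p*(p - 4)*(p - 2)*(p - 1)*(p + 3)*(p + 1)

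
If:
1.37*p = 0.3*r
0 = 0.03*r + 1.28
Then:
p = -9.34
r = -42.67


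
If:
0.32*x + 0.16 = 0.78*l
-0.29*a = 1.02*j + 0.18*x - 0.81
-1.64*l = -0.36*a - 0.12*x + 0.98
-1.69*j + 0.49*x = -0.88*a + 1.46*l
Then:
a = 1.41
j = 0.65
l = -0.40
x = -1.46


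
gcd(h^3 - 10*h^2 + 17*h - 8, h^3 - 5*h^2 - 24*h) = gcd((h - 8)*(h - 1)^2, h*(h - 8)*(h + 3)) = h - 8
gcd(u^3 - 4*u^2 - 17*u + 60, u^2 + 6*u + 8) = u + 4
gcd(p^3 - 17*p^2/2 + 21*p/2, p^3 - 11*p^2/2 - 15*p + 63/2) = p^2 - 17*p/2 + 21/2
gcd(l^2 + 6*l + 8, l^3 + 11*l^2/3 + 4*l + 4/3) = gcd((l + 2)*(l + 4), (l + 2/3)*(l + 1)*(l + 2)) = l + 2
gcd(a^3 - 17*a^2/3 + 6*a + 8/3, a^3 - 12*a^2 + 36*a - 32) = a - 2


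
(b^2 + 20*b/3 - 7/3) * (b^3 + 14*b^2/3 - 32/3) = b^5 + 34*b^4/3 + 259*b^3/9 - 194*b^2/9 - 640*b/9 + 224/9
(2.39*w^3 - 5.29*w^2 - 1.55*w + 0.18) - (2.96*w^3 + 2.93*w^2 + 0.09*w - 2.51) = -0.57*w^3 - 8.22*w^2 - 1.64*w + 2.69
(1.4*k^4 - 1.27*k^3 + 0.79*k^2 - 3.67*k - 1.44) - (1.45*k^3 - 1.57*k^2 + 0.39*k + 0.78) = 1.4*k^4 - 2.72*k^3 + 2.36*k^2 - 4.06*k - 2.22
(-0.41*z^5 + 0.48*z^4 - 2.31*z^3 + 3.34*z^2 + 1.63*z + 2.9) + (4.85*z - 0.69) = -0.41*z^5 + 0.48*z^4 - 2.31*z^3 + 3.34*z^2 + 6.48*z + 2.21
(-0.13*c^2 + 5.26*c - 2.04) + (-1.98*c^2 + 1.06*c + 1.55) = -2.11*c^2 + 6.32*c - 0.49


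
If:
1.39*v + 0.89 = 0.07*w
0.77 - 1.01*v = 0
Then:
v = 0.76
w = 27.85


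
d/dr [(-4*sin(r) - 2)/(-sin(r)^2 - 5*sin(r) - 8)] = 2*(-2*sin(r) + cos(2*r) + 10)*cos(r)/(sin(r)^2 + 5*sin(r) + 8)^2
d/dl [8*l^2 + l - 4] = 16*l + 1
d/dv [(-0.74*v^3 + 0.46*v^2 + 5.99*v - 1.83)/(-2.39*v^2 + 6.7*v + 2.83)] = (1.7686*v^4 - 9.916*v^3 + 11.1155*v^2 - 6.1438*v + 29.2127)/(5.7121*v^4 - 32.026*v^3 + 31.3626*v^2 + 37.922*v + 8.0089)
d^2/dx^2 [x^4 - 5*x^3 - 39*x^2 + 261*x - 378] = 12*x^2 - 30*x - 78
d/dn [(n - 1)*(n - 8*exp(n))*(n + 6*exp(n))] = -2*n^2*exp(n) + 3*n^2 - 96*n*exp(2*n) - 2*n*exp(n) - 2*n + 48*exp(2*n) + 2*exp(n)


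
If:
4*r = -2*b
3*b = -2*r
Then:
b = 0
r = 0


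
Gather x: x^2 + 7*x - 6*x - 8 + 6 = x^2 + x - 2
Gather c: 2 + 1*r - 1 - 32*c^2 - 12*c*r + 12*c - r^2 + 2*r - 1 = -32*c^2 + c*(12 - 12*r) - r^2 + 3*r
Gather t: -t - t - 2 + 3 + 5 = 6 - 2*t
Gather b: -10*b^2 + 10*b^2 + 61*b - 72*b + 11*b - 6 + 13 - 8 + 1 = 0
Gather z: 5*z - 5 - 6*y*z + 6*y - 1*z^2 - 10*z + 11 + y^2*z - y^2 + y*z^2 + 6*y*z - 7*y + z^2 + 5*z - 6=y^2*z - y^2 + y*z^2 - y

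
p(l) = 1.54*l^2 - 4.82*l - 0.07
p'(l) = 3.08*l - 4.82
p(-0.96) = 5.98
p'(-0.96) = -7.78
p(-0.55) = 3.05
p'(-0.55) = -6.51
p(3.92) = 4.70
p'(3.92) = 7.25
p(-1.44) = 10.06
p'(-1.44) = -9.26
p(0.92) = -3.20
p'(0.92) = -1.99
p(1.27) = -3.71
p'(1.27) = -0.91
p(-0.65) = 3.71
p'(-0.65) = -6.82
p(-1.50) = 10.62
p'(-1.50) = -9.44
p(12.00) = 163.85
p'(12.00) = 32.14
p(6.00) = 26.45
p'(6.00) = 13.66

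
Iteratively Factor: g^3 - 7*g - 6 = (g - 3)*(g^2 + 3*g + 2) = (g - 3)*(g + 2)*(g + 1)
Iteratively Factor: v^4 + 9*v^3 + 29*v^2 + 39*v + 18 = (v + 3)*(v^3 + 6*v^2 + 11*v + 6) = (v + 3)^2*(v^2 + 3*v + 2) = (v + 1)*(v + 3)^2*(v + 2)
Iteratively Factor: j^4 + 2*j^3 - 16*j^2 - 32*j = (j - 4)*(j^3 + 6*j^2 + 8*j) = (j - 4)*(j + 2)*(j^2 + 4*j) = j*(j - 4)*(j + 2)*(j + 4)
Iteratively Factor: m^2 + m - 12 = (m - 3)*(m + 4)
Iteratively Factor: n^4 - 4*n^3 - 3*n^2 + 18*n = (n - 3)*(n^3 - n^2 - 6*n) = (n - 3)^2*(n^2 + 2*n) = n*(n - 3)^2*(n + 2)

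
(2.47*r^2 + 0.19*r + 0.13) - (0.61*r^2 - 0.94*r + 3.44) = 1.86*r^2 + 1.13*r - 3.31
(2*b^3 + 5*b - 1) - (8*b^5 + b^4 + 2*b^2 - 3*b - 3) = -8*b^5 - b^4 + 2*b^3 - 2*b^2 + 8*b + 2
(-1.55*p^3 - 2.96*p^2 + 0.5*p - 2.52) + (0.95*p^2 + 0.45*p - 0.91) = -1.55*p^3 - 2.01*p^2 + 0.95*p - 3.43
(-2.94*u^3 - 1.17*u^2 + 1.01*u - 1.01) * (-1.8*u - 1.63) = 5.292*u^4 + 6.8982*u^3 + 0.0890999999999997*u^2 + 0.1717*u + 1.6463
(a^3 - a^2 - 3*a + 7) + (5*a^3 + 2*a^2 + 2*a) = 6*a^3 + a^2 - a + 7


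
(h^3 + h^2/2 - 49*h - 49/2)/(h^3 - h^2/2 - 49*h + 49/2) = (2*h + 1)/(2*h - 1)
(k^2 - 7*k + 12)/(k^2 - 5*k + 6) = (k - 4)/(k - 2)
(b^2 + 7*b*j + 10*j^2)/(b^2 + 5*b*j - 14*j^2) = (b^2 + 7*b*j + 10*j^2)/(b^2 + 5*b*j - 14*j^2)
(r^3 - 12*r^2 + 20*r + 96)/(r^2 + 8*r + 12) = (r^2 - 14*r + 48)/(r + 6)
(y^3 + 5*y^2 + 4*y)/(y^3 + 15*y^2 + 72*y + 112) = y*(y + 1)/(y^2 + 11*y + 28)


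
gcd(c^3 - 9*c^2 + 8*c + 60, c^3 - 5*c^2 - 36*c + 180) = c^2 - 11*c + 30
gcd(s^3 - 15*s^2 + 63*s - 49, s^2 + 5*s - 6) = s - 1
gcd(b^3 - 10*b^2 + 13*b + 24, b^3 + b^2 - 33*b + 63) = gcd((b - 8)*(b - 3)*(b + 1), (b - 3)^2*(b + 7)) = b - 3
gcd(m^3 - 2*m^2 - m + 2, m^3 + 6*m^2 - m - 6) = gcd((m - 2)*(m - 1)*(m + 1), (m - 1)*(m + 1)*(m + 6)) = m^2 - 1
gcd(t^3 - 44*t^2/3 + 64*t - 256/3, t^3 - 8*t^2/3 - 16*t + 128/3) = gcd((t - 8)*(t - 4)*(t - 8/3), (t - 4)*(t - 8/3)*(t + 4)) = t^2 - 20*t/3 + 32/3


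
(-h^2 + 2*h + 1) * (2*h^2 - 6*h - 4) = -2*h^4 + 10*h^3 - 6*h^2 - 14*h - 4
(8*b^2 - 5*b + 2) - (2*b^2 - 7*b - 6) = 6*b^2 + 2*b + 8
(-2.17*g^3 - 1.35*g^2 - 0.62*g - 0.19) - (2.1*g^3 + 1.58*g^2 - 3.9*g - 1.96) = -4.27*g^3 - 2.93*g^2 + 3.28*g + 1.77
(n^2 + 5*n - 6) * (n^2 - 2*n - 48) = n^4 + 3*n^3 - 64*n^2 - 228*n + 288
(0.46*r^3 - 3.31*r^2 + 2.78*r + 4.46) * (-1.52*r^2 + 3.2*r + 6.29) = -0.6992*r^5 + 6.5032*r^4 - 11.9242*r^3 - 18.7031*r^2 + 31.7582*r + 28.0534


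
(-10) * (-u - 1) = 10*u + 10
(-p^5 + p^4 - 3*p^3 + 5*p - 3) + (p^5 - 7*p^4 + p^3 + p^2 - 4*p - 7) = -6*p^4 - 2*p^3 + p^2 + p - 10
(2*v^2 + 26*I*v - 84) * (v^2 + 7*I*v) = 2*v^4 + 40*I*v^3 - 266*v^2 - 588*I*v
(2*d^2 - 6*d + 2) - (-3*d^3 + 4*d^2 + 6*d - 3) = 3*d^3 - 2*d^2 - 12*d + 5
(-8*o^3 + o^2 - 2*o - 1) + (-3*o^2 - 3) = -8*o^3 - 2*o^2 - 2*o - 4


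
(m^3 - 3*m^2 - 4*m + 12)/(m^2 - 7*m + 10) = (m^2 - m - 6)/(m - 5)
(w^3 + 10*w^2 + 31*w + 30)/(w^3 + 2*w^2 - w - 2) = (w^2 + 8*w + 15)/(w^2 - 1)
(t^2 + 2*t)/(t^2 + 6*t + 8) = t/(t + 4)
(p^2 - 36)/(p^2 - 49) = (p^2 - 36)/(p^2 - 49)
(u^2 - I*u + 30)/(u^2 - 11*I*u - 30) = (u + 5*I)/(u - 5*I)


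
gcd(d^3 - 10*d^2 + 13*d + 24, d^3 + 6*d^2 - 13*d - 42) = d - 3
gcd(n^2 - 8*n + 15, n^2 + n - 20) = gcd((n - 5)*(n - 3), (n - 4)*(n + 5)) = 1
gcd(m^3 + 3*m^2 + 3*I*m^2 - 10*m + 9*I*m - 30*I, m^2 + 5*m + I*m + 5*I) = m + 5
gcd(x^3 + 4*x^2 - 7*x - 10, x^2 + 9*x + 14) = 1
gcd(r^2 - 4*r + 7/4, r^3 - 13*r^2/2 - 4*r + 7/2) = r - 1/2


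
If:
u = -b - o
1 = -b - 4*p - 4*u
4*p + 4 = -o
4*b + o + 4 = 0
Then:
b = -1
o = 0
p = -1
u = 1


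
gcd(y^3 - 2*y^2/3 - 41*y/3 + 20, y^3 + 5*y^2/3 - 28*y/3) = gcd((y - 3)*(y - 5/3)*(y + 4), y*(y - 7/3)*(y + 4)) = y + 4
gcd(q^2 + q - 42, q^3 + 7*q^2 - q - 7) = q + 7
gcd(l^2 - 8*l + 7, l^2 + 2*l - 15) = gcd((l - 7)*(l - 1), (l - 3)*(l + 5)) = 1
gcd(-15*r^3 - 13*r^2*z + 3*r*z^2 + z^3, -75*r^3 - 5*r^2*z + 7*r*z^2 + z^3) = -15*r^2 + 2*r*z + z^2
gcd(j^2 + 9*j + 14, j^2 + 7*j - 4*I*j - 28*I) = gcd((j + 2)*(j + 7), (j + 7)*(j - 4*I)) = j + 7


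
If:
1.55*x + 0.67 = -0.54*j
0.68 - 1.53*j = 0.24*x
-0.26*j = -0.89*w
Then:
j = 0.54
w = 0.16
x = -0.62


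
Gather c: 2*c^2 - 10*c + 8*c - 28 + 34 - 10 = 2*c^2 - 2*c - 4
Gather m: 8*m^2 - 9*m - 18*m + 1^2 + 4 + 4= 8*m^2 - 27*m + 9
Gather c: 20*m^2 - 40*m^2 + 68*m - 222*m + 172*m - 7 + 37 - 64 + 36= -20*m^2 + 18*m + 2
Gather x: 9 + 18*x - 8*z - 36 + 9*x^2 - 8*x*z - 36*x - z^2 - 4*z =9*x^2 + x*(-8*z - 18) - z^2 - 12*z - 27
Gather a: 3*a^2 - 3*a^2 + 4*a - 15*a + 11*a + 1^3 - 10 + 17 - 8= 0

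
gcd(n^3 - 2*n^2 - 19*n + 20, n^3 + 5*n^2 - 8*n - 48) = n + 4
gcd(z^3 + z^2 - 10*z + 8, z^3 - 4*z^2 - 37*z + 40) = z - 1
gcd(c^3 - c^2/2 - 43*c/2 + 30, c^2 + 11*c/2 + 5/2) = c + 5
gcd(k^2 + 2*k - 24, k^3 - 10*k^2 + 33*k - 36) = k - 4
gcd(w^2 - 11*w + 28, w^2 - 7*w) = w - 7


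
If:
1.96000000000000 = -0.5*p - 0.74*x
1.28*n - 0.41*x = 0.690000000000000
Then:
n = 0.3203125*x + 0.5390625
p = -1.48*x - 3.92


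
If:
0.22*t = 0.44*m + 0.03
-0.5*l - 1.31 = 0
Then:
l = -2.62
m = 0.5*t - 0.0681818181818182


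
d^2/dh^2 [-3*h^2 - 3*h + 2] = -6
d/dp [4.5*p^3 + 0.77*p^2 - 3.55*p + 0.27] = 13.5*p^2 + 1.54*p - 3.55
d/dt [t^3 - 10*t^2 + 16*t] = 3*t^2 - 20*t + 16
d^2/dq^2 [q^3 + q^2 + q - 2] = 6*q + 2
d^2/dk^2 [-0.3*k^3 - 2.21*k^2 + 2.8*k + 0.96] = -1.8*k - 4.42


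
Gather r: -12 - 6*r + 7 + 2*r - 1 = -4*r - 6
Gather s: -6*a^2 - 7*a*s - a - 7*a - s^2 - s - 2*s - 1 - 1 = -6*a^2 - 8*a - s^2 + s*(-7*a - 3) - 2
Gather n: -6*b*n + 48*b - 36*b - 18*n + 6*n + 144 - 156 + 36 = 12*b + n*(-6*b - 12) + 24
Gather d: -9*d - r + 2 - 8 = -9*d - r - 6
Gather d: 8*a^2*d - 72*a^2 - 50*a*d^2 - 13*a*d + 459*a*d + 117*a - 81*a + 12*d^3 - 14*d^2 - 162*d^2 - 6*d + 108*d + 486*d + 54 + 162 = -72*a^2 + 36*a + 12*d^3 + d^2*(-50*a - 176) + d*(8*a^2 + 446*a + 588) + 216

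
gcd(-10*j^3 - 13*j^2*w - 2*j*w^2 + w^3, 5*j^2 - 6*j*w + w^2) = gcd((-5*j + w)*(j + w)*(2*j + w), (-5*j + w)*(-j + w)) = -5*j + w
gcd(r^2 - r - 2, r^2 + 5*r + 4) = r + 1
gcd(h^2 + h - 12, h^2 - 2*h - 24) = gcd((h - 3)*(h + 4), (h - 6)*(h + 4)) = h + 4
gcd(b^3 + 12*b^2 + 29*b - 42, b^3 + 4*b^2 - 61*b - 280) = b + 7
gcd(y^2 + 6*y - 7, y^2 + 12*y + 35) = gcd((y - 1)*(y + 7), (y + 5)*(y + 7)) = y + 7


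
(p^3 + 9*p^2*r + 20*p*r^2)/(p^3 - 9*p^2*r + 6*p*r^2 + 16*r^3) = p*(p^2 + 9*p*r + 20*r^2)/(p^3 - 9*p^2*r + 6*p*r^2 + 16*r^3)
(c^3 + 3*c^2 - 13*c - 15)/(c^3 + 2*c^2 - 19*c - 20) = (c - 3)/(c - 4)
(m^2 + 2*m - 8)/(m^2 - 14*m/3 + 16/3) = 3*(m + 4)/(3*m - 8)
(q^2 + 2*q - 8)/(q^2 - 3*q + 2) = (q + 4)/(q - 1)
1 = 1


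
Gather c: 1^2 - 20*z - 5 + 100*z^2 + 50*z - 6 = 100*z^2 + 30*z - 10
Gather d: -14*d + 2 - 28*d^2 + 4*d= -28*d^2 - 10*d + 2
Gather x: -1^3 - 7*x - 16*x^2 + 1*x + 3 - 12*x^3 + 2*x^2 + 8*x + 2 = -12*x^3 - 14*x^2 + 2*x + 4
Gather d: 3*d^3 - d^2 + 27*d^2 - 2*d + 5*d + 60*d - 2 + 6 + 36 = 3*d^3 + 26*d^2 + 63*d + 40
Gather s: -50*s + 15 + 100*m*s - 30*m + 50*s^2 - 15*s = -30*m + 50*s^2 + s*(100*m - 65) + 15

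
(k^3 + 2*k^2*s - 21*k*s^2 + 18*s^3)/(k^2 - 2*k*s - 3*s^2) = (k^2 + 5*k*s - 6*s^2)/(k + s)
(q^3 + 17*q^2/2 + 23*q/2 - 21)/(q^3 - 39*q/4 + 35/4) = 2*(q + 6)/(2*q - 5)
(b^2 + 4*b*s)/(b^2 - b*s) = (b + 4*s)/(b - s)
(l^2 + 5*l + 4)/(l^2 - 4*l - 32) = (l + 1)/(l - 8)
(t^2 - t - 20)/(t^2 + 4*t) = (t - 5)/t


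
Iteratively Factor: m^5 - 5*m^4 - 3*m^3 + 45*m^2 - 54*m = (m + 3)*(m^4 - 8*m^3 + 21*m^2 - 18*m) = (m - 2)*(m + 3)*(m^3 - 6*m^2 + 9*m) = (m - 3)*(m - 2)*(m + 3)*(m^2 - 3*m) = (m - 3)^2*(m - 2)*(m + 3)*(m)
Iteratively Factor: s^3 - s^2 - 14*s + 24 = (s - 2)*(s^2 + s - 12) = (s - 2)*(s + 4)*(s - 3)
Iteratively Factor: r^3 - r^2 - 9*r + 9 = (r - 3)*(r^2 + 2*r - 3) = (r - 3)*(r - 1)*(r + 3)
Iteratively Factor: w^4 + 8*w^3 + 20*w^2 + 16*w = (w + 4)*(w^3 + 4*w^2 + 4*w) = (w + 2)*(w + 4)*(w^2 + 2*w) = (w + 2)^2*(w + 4)*(w)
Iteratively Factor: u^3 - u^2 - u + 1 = (u - 1)*(u^2 - 1) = (u - 1)*(u + 1)*(u - 1)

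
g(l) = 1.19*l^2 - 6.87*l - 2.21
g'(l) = 2.38*l - 6.87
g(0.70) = -6.44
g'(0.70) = -5.20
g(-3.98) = 43.98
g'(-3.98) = -16.34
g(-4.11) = 46.13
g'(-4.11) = -16.65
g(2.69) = -12.08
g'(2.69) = -0.47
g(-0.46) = 1.20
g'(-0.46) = -7.96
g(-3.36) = 34.31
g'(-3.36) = -14.87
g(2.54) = -11.98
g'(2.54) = -0.82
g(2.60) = -12.03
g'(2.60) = -0.68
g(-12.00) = 251.59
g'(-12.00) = -35.43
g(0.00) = -2.21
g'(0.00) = -6.87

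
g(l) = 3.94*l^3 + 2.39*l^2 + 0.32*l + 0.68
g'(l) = 11.82*l^2 + 4.78*l + 0.32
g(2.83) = 110.03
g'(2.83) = 108.51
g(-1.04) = -1.50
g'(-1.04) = 8.13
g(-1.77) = -14.25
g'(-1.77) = 28.89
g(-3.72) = -170.26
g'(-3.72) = 146.11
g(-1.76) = -13.96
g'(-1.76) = 28.52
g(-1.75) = -13.68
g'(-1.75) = 28.15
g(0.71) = 3.52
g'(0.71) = 9.67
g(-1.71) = -12.58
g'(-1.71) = 26.71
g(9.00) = 3069.41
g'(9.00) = 1000.76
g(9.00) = 3069.41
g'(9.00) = 1000.76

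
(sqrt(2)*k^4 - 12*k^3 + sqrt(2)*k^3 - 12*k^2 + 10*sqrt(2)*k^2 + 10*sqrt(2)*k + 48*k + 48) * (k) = sqrt(2)*k^5 - 12*k^4 + sqrt(2)*k^4 - 12*k^3 + 10*sqrt(2)*k^3 + 10*sqrt(2)*k^2 + 48*k^2 + 48*k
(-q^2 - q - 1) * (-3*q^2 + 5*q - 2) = 3*q^4 - 2*q^3 - 3*q + 2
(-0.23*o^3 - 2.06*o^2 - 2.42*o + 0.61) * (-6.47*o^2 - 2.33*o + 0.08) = 1.4881*o^5 + 13.8641*o^4 + 20.4388*o^3 + 1.5271*o^2 - 1.6149*o + 0.0488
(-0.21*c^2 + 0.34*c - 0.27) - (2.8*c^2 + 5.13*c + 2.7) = -3.01*c^2 - 4.79*c - 2.97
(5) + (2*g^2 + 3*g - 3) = 2*g^2 + 3*g + 2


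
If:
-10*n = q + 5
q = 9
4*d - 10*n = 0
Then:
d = -7/2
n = -7/5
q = 9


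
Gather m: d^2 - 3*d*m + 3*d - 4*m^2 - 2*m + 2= d^2 + 3*d - 4*m^2 + m*(-3*d - 2) + 2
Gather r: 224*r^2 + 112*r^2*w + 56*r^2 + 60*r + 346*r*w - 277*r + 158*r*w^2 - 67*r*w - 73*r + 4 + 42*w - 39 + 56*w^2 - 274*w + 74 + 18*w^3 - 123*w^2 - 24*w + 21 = r^2*(112*w + 280) + r*(158*w^2 + 279*w - 290) + 18*w^3 - 67*w^2 - 256*w + 60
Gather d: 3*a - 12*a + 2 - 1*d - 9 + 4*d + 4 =-9*a + 3*d - 3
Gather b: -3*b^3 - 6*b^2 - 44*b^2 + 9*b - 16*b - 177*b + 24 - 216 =-3*b^3 - 50*b^2 - 184*b - 192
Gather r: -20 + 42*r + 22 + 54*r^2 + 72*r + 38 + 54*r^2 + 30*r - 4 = 108*r^2 + 144*r + 36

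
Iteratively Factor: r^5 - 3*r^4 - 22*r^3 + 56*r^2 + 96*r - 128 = (r + 4)*(r^4 - 7*r^3 + 6*r^2 + 32*r - 32) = (r - 4)*(r + 4)*(r^3 - 3*r^2 - 6*r + 8) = (r - 4)*(r - 1)*(r + 4)*(r^2 - 2*r - 8) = (r - 4)^2*(r - 1)*(r + 4)*(r + 2)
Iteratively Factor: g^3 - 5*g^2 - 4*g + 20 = (g - 5)*(g^2 - 4) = (g - 5)*(g - 2)*(g + 2)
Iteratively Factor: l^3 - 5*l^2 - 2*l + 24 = (l - 3)*(l^2 - 2*l - 8) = (l - 4)*(l - 3)*(l + 2)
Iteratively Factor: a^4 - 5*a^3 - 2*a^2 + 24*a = (a - 4)*(a^3 - a^2 - 6*a) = (a - 4)*(a + 2)*(a^2 - 3*a) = a*(a - 4)*(a + 2)*(a - 3)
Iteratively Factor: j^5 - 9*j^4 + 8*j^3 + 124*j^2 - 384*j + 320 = (j - 2)*(j^4 - 7*j^3 - 6*j^2 + 112*j - 160) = (j - 5)*(j - 2)*(j^3 - 2*j^2 - 16*j + 32) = (j - 5)*(j - 2)^2*(j^2 - 16) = (j - 5)*(j - 4)*(j - 2)^2*(j + 4)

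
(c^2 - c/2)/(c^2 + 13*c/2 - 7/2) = c/(c + 7)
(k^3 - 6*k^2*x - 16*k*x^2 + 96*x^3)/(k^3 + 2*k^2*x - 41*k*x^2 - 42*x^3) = (k^2 - 16*x^2)/(k^2 + 8*k*x + 7*x^2)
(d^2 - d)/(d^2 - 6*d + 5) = d/(d - 5)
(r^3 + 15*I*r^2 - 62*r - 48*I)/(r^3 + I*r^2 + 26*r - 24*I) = (r^2 + 9*I*r - 8)/(r^2 - 5*I*r - 4)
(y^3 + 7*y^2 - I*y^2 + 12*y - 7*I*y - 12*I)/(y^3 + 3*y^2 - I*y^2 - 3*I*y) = (y + 4)/y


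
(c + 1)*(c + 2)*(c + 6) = c^3 + 9*c^2 + 20*c + 12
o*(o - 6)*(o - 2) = o^3 - 8*o^2 + 12*o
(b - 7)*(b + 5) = b^2 - 2*b - 35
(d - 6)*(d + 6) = d^2 - 36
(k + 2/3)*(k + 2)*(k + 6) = k^3 + 26*k^2/3 + 52*k/3 + 8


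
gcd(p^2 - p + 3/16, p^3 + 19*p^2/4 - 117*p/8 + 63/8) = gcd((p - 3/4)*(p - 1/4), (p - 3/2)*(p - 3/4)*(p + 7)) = p - 3/4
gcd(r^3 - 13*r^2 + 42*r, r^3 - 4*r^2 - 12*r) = r^2 - 6*r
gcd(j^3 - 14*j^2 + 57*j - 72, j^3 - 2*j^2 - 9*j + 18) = j - 3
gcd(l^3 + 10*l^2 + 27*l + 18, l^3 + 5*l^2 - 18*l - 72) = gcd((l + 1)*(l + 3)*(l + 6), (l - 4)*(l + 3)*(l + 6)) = l^2 + 9*l + 18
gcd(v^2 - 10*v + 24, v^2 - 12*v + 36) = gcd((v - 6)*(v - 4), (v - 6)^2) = v - 6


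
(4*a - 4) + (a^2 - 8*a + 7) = a^2 - 4*a + 3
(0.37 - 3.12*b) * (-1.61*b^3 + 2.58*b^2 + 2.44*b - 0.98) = 5.0232*b^4 - 8.6453*b^3 - 6.6582*b^2 + 3.9604*b - 0.3626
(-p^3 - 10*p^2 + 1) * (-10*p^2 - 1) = 10*p^5 + 100*p^4 + p^3 - 1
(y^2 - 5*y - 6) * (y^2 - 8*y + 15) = y^4 - 13*y^3 + 49*y^2 - 27*y - 90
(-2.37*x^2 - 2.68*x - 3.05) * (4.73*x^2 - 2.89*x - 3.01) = -11.2101*x^4 - 5.8271*x^3 + 0.4524*x^2 + 16.8813*x + 9.1805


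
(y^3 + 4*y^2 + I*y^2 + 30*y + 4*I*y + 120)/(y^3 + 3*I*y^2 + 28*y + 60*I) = (y + 4)/(y + 2*I)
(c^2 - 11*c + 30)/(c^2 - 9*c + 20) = (c - 6)/(c - 4)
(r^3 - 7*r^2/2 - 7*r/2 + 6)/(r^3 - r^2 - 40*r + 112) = (2*r^2 + r - 3)/(2*(r^2 + 3*r - 28))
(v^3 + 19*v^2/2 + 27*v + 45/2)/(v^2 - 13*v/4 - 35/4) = 2*(2*v^3 + 19*v^2 + 54*v + 45)/(4*v^2 - 13*v - 35)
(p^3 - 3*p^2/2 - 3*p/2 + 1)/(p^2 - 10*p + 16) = (2*p^2 + p - 1)/(2*(p - 8))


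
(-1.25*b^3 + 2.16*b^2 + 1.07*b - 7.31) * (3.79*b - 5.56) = -4.7375*b^4 + 15.1364*b^3 - 7.9543*b^2 - 33.6541*b + 40.6436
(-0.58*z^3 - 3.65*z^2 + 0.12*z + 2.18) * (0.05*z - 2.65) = -0.029*z^4 + 1.3545*z^3 + 9.6785*z^2 - 0.209*z - 5.777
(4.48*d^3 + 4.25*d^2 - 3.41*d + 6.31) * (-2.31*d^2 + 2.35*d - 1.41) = -10.3488*d^5 + 0.710500000000001*d^4 + 11.5478*d^3 - 28.5821*d^2 + 19.6366*d - 8.8971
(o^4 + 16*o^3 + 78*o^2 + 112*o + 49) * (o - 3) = o^5 + 13*o^4 + 30*o^3 - 122*o^2 - 287*o - 147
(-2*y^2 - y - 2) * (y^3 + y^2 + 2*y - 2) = -2*y^5 - 3*y^4 - 7*y^3 - 2*y + 4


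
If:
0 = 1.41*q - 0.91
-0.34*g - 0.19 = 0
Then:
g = -0.56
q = 0.65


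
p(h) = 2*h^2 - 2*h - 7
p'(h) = 4*h - 2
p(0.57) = -7.49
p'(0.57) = 0.28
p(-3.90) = 31.22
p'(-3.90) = -17.60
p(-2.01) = 5.10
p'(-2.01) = -10.04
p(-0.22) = -6.46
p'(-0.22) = -2.88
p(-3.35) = 22.14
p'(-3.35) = -15.40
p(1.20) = -6.52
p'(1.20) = 2.80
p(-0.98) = -3.12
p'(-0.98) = -5.92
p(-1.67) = 1.92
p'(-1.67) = -8.68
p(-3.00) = 17.00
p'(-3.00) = -14.00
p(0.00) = -7.00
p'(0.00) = -2.00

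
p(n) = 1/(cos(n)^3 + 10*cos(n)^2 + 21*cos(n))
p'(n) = (3*sin(n)*cos(n)^2 + 20*sin(n)*cos(n) + 21*sin(n))/(cos(n)^3 + 10*cos(n)^2 + 21*cos(n))^2 = (3*sin(n) + 21*sin(n)/cos(n)^2 + 20*tan(n))/((cos(n) + 3)^2*(cos(n) + 7)^2)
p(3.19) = -0.08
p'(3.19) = -0.00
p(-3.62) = -0.09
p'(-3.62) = 0.02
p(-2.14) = -0.12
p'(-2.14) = -0.13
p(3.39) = -0.08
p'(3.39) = -0.01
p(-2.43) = -0.09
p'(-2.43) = -0.04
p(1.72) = -0.34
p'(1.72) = 2.12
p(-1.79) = -0.24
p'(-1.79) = -0.97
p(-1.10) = 0.09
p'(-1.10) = -0.20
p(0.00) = 0.03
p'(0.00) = 0.00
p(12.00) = 0.04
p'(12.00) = -0.03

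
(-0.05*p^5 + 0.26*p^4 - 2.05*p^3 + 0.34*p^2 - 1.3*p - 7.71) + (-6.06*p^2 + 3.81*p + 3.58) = -0.05*p^5 + 0.26*p^4 - 2.05*p^3 - 5.72*p^2 + 2.51*p - 4.13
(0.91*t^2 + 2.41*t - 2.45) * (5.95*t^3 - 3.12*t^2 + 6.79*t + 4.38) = 5.4145*t^5 + 11.5003*t^4 - 15.9178*t^3 + 27.9937*t^2 - 6.0797*t - 10.731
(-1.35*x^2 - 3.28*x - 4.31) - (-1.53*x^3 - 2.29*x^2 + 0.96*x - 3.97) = 1.53*x^3 + 0.94*x^2 - 4.24*x - 0.339999999999999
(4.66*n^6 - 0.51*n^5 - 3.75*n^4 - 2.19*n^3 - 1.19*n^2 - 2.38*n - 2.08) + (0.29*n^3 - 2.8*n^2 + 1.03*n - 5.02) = 4.66*n^6 - 0.51*n^5 - 3.75*n^4 - 1.9*n^3 - 3.99*n^2 - 1.35*n - 7.1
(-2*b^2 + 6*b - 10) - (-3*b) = -2*b^2 + 9*b - 10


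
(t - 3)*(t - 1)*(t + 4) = t^3 - 13*t + 12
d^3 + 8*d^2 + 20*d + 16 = (d + 2)^2*(d + 4)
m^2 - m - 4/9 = (m - 4/3)*(m + 1/3)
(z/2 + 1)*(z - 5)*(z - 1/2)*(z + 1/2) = z^4/2 - 3*z^3/2 - 41*z^2/8 + 3*z/8 + 5/4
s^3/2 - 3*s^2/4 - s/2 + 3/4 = (s/2 + 1/2)*(s - 3/2)*(s - 1)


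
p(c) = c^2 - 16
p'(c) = 2*c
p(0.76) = -15.42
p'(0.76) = 1.52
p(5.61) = 15.47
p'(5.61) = 11.22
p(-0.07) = -16.00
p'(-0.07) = -0.14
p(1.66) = -13.24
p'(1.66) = 3.32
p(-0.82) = -15.33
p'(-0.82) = -1.64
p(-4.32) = 2.66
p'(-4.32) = -8.64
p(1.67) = -13.21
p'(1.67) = 3.34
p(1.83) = -12.65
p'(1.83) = 3.66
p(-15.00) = 209.00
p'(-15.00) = -30.00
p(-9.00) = 65.00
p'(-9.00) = -18.00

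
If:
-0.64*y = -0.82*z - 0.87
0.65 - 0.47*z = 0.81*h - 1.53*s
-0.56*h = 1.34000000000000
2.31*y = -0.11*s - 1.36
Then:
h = -2.39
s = -2.13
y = -0.49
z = -1.44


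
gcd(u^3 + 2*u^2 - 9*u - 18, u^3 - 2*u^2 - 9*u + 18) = u^2 - 9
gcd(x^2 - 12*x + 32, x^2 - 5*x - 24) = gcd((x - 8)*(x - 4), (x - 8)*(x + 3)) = x - 8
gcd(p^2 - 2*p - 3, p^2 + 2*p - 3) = 1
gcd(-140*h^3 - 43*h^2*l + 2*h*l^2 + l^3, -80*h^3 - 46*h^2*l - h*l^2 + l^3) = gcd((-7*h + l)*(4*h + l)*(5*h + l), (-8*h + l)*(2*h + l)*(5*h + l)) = 5*h + l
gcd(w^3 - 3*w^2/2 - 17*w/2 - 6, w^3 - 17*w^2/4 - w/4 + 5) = w^2 - 3*w - 4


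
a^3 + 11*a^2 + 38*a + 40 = (a + 2)*(a + 4)*(a + 5)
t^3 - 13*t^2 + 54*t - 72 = (t - 6)*(t - 4)*(t - 3)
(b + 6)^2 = b^2 + 12*b + 36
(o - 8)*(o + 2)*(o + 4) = o^3 - 2*o^2 - 40*o - 64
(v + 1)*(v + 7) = v^2 + 8*v + 7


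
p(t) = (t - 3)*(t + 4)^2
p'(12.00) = 544.00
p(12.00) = 2304.00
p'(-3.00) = -11.00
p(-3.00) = -6.00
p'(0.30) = -4.73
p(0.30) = -49.92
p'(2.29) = 30.63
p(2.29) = -28.09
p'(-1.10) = -15.37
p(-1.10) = -34.48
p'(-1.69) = -16.33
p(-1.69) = -25.03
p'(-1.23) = -15.76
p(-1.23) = -32.46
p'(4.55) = 99.61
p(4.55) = 113.31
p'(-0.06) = -8.59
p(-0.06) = -47.50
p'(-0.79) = -14.03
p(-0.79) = -39.05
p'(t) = (t - 3)*(2*t + 8) + (t + 4)^2 = (t + 4)*(3*t - 2)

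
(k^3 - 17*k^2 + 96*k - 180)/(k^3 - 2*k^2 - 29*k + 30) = (k^2 - 11*k + 30)/(k^2 + 4*k - 5)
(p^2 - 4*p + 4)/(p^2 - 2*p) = (p - 2)/p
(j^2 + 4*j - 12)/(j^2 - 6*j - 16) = (-j^2 - 4*j + 12)/(-j^2 + 6*j + 16)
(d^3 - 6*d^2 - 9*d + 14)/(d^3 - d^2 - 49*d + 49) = (d + 2)/(d + 7)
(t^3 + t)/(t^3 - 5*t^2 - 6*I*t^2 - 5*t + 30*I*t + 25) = t*(t + I)/(t^2 - 5*t*(1 + I) + 25*I)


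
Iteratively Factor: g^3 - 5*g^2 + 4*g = (g)*(g^2 - 5*g + 4) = g*(g - 1)*(g - 4)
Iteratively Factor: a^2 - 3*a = (a - 3)*(a)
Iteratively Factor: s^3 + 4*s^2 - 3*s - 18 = (s + 3)*(s^2 + s - 6) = (s - 2)*(s + 3)*(s + 3)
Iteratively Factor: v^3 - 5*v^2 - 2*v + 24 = (v - 4)*(v^2 - v - 6) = (v - 4)*(v + 2)*(v - 3)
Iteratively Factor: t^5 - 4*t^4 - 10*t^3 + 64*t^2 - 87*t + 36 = (t - 1)*(t^4 - 3*t^3 - 13*t^2 + 51*t - 36) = (t - 1)^2*(t^3 - 2*t^2 - 15*t + 36) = (t - 1)^2*(t + 4)*(t^2 - 6*t + 9) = (t - 3)*(t - 1)^2*(t + 4)*(t - 3)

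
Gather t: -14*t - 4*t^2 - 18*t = -4*t^2 - 32*t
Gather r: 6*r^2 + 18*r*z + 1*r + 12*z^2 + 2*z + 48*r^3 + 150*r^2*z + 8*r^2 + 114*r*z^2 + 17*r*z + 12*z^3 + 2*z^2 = 48*r^3 + r^2*(150*z + 14) + r*(114*z^2 + 35*z + 1) + 12*z^3 + 14*z^2 + 2*z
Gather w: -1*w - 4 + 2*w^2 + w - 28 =2*w^2 - 32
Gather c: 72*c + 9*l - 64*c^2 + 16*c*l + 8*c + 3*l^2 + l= -64*c^2 + c*(16*l + 80) + 3*l^2 + 10*l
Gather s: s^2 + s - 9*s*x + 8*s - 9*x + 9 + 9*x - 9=s^2 + s*(9 - 9*x)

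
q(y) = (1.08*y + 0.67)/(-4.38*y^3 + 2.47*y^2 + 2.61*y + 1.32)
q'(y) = (1.08*y + 0.67)*(13.14*y^2 - 4.94*y - 2.61)/(-4.38*y^3 + 2.47*y^2 + 2.61*y + 1.32)^2 + 1.08/(-4.38*y^3 + 2.47*y^2 + 2.61*y + 1.32) = (9.4608*y^3 + 6.1362*y^2 - 3.3098*y - 0.3231)/(19.1844*y^6 - 21.6372*y^5 - 16.7627*y^4 + 1.3302*y^3 + 13.3329*y^2 + 6.8904*y + 1.7424)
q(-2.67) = -0.02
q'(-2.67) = -0.01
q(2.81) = -0.05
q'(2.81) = 0.05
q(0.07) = 0.49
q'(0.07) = -0.23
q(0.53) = 0.45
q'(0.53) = 0.14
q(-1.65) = -0.05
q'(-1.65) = -0.04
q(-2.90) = -0.02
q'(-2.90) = -0.01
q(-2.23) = -0.03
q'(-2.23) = -0.02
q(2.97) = -0.05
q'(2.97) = 0.04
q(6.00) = -0.01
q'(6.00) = 0.00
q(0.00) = 0.51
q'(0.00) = -0.19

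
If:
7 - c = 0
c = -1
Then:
No Solution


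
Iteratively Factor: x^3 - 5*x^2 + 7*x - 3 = (x - 1)*(x^2 - 4*x + 3) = (x - 1)^2*(x - 3)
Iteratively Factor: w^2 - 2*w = (w)*(w - 2)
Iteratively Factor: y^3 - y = (y)*(y^2 - 1) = y*(y + 1)*(y - 1)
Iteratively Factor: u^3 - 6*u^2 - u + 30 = (u + 2)*(u^2 - 8*u + 15) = (u - 5)*(u + 2)*(u - 3)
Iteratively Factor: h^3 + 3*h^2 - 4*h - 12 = (h + 3)*(h^2 - 4) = (h - 2)*(h + 3)*(h + 2)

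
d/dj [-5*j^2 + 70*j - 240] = 70 - 10*j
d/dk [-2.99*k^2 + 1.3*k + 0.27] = 1.3 - 5.98*k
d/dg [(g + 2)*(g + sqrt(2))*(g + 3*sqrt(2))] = 3*g^2 + 4*g + 8*sqrt(2)*g + 6 + 8*sqrt(2)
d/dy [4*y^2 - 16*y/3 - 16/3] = 8*y - 16/3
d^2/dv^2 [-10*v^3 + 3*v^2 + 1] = 6 - 60*v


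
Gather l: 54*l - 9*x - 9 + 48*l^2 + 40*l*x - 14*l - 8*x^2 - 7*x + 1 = 48*l^2 + l*(40*x + 40) - 8*x^2 - 16*x - 8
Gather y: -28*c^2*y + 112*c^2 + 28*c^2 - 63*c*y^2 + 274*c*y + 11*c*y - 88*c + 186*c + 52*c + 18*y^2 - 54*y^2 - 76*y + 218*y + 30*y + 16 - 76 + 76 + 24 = 140*c^2 + 150*c + y^2*(-63*c - 36) + y*(-28*c^2 + 285*c + 172) + 40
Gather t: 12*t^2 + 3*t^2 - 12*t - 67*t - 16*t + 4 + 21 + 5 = 15*t^2 - 95*t + 30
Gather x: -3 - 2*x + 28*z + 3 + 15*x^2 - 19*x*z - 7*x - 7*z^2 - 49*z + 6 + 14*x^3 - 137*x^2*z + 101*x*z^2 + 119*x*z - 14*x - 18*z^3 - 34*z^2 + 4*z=14*x^3 + x^2*(15 - 137*z) + x*(101*z^2 + 100*z - 23) - 18*z^3 - 41*z^2 - 17*z + 6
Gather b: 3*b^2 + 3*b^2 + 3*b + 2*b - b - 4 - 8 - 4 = 6*b^2 + 4*b - 16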